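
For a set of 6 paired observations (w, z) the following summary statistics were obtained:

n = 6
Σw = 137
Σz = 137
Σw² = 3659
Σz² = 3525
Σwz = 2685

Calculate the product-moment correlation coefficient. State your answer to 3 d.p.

-0.966

r = (nΣwz − ΣwΣz) / √[(nΣw² − (Σw)²)(nΣz² − (Σz)²)]
Numerator: 6×2685 − 137×137 = -2659
Denominator: √[(21954 − 18769)(21150 − 18769)] = √[3185 × 2381] = 2753.8128
r = -2659 / 2753.8128 ≈ -0.966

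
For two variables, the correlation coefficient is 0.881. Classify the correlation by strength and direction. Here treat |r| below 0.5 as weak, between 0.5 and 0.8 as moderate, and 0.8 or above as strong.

strong positive

r = 0.881 > 0 so the relationship is positive.
|r| = 0.881, which falls in the strong range.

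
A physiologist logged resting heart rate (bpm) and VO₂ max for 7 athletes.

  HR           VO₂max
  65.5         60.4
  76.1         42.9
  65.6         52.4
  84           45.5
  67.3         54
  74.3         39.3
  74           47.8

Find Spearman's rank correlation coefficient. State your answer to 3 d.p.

Rank HR: 1, 6, 2, 7, 3, 5, 4
Rank VO₂max: 7, 2, 5, 3, 6, 1, 4
d = rank(HR) − rank(VO₂max): -6, 4, -3, 4, -3, 4, 0; Σd² = 102
ρ = 1 − 6Σd² / [n(n²−1)] = 1 − 6×102 / (7×48) = 1 − 612/336 ≈ -0.821

-0.821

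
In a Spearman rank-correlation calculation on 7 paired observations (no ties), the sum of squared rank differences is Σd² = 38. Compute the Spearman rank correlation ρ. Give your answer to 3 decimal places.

ρ = 1 − 6Σd² / [n(n²−1)] = 1 − 6×38 / (7×48)
  = 1 − 228/336 = 1 − 0.6786 ≈ 0.321

0.321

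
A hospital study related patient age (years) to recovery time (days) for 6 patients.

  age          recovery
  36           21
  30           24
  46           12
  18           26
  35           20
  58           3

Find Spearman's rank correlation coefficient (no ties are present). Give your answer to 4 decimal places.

-0.9429

Rank age: 4, 2, 5, 1, 3, 6
Rank recovery: 4, 5, 2, 6, 3, 1
d = rank(age) − rank(recovery): 0, -3, 3, -5, 0, 5; Σd² = 68
ρ = 1 − 6Σd² / [n(n²−1)] = 1 − 6×68 / (6×35) = 1 − 408/210 ≈ -0.9429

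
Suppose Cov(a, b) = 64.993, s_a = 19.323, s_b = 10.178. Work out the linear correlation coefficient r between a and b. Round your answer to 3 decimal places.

r = Cov(a,b) / (s_a · s_b) = 64.993 / (19.323 × 10.178)
  = 64.993 / 196.6695 ≈ 0.330

0.330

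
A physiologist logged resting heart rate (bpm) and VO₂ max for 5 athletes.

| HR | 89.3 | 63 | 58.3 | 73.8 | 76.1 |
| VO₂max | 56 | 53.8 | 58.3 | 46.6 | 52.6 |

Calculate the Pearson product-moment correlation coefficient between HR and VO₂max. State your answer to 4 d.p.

n = 5, Σx = 360.5, Σy = 267.3, Σx² = 26580.03, Σy² = 14367.65, Σxy = 19231.03
nΣxy − ΣxΣy = 96155.15 − 96361.65 = -206.5
nΣx² − (Σx)² = 132900.15 − 129960.25 = 2939.9; nΣy² − (Σy)² = 71838.25 − 71449.29 = 388.96
r = -206.5 / √(2939.9 × 388.96) = -206.5 / 1069.3472 ≈ -0.1931

-0.1931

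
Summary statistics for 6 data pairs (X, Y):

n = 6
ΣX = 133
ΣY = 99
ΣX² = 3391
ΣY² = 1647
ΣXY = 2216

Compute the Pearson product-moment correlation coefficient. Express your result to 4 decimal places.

r = (nΣXY − ΣXΣY) / √[(nΣX² − (ΣX)²)(nΣY² − (ΣY)²)]
Numerator: 6×2216 − 133×99 = 129
Denominator: √[(20346 − 17689)(9882 − 9801)] = √[2657 × 81] = 463.9149
r = 129 / 463.9149 ≈ 0.2781

0.2781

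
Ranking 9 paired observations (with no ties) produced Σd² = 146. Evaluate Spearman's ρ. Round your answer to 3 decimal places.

ρ = 1 − 6Σd² / [n(n²−1)] = 1 − 6×146 / (9×80)
  = 1 − 876/720 = 1 − 1.2167 ≈ -0.217

-0.217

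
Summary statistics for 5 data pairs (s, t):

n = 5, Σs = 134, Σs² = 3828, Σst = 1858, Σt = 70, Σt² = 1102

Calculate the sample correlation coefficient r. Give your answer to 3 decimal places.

r = (nΣst − ΣsΣt) / √[(nΣs² − (Σs)²)(nΣt² − (Σt)²)]
Numerator: 5×1858 − 134×70 = -90
Denominator: √[(19140 − 17956)(5510 − 4900)] = √[1184 × 610] = 849.8470
r = -90 / 849.8470 ≈ -0.106

-0.106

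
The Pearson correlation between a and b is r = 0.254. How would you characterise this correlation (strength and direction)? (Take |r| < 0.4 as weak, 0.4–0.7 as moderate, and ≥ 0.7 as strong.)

weak positive

r = 0.254 > 0 so the relationship is positive.
|r| = 0.254, which falls in the weak range.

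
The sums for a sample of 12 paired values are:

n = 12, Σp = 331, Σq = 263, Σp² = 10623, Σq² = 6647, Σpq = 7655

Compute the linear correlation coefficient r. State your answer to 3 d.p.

0.349

r = (nΣpq − ΣpΣq) / √[(nΣp² − (Σp)²)(nΣq² − (Σq)²)]
Numerator: 12×7655 − 331×263 = 4807
Denominator: √[(127476 − 109561)(79764 − 69169)] = √[17915 × 10595] = 13777.1341
r = 4807 / 13777.1341 ≈ 0.349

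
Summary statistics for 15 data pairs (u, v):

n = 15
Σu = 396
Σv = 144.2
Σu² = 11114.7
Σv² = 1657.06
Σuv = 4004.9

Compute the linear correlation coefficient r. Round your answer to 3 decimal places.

r = (nΣuv − ΣuΣv) / √[(nΣu² − (Σu)²)(nΣv² − (Σv)²)]
Numerator: 15×4004.9 − 396×144.2 = 2970.3
Denominator: √[(166720.5 − 156816)(24855.9 − 20793.64)] = √[9904.5 × 4062.26] = 6343.0792
r = 2970.3 / 6343.0792 ≈ 0.468

0.468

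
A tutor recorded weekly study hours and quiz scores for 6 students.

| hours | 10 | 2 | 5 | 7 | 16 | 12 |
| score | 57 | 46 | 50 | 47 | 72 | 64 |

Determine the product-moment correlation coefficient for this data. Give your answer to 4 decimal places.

n = 6, Σx = 52, Σy = 336, Σx² = 578, Σy² = 19354, Σxy = 3161
nΣxy − ΣxΣy = 18966 − 17472 = 1494
nΣx² − (Σx)² = 3468 − 2704 = 764; nΣy² − (Σy)² = 116124 − 112896 = 3228
r = 1494 / √(764 × 3228) = 1494 / 1570.4114 ≈ 0.9513

0.9513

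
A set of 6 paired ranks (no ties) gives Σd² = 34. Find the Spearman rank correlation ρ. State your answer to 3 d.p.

0.029

ρ = 1 − 6Σd² / [n(n²−1)] = 1 − 6×34 / (6×35)
  = 1 − 204/210 = 1 − 0.9714 ≈ 0.029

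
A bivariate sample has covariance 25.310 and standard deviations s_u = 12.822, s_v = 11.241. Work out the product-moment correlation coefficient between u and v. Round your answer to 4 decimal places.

r = Cov(u,v) / (s_u · s_v) = 25.310 / (12.822 × 11.241)
  = 25.310 / 144.1321 ≈ 0.1756

0.1756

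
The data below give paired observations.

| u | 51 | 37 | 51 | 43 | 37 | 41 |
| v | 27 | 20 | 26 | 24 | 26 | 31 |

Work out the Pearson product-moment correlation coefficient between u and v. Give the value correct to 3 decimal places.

n = 6, Σu = 260, Σv = 154, Σu² = 11470, Σv² = 4018, Σuv = 6708
nΣuv − ΣuΣv = 40248 − 40040 = 208
nΣu² − (Σu)² = 68820 − 67600 = 1220; nΣv² − (Σv)² = 24108 − 23716 = 392
r = 208 / √(1220 × 392) = 208 / 691.5490 ≈ 0.301

0.301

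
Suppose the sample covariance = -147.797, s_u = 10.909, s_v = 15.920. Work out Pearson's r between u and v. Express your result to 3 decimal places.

r = Cov(u,v) / (s_u · s_v) = -147.797 / (10.909 × 15.920)
  = -147.797 / 173.6713 ≈ -0.851

-0.851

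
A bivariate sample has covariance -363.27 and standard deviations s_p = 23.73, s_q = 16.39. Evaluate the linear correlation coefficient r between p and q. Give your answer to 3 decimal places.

r = Cov(p,q) / (s_p · s_q) = -363.27 / (23.73 × 16.39)
  = -363.27 / 388.9347 ≈ -0.934

-0.934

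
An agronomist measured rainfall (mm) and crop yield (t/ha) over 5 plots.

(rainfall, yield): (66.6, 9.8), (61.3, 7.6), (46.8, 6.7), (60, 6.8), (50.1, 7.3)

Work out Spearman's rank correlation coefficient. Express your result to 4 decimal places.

0.9000

Rank rainfall: 5, 4, 1, 3, 2
Rank yield: 5, 4, 1, 2, 3
d = rank(rainfall) − rank(yield): 0, 0, 0, 1, -1; Σd² = 2
ρ = 1 − 6Σd² / [n(n²−1)] = 1 − 6×2 / (5×24) = 1 − 12/120 ≈ 0.9000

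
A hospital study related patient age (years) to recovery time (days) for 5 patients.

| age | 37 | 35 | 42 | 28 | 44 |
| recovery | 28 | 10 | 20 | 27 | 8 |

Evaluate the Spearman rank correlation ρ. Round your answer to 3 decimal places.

-0.500

Rank age: 3, 2, 4, 1, 5
Rank recovery: 5, 2, 3, 4, 1
d = rank(age) − rank(recovery): -2, 0, 1, -3, 4; Σd² = 30
ρ = 1 − 6Σd² / [n(n²−1)] = 1 − 6×30 / (5×24) = 1 − 180/120 ≈ -0.500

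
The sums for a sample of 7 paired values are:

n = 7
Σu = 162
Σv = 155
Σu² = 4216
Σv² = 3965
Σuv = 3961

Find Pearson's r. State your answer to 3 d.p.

r = (nΣuv − ΣuΣv) / √[(nΣu² − (Σu)²)(nΣv² − (Σv)²)]
Numerator: 7×3961 − 162×155 = 2617
Denominator: √[(29512 − 26244)(27755 − 24025)] = √[3268 × 3730] = 3491.3665
r = 2617 / 3491.3665 ≈ 0.750

0.750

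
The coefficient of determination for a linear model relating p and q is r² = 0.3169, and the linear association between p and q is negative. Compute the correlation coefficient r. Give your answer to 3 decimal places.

-0.563

|r| = √0.3169 = 0.563
The association is negative, so r = −0.563.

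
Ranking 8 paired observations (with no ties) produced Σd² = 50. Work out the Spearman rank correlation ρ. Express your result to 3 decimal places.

ρ = 1 − 6Σd² / [n(n²−1)] = 1 − 6×50 / (8×63)
  = 1 − 300/504 = 1 − 0.5952 ≈ 0.405

0.405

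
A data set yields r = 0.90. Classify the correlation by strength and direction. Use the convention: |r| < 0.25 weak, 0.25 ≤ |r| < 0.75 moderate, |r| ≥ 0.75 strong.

strong positive

r = 0.90 > 0 so the relationship is positive.
|r| = 0.90, which falls in the strong range.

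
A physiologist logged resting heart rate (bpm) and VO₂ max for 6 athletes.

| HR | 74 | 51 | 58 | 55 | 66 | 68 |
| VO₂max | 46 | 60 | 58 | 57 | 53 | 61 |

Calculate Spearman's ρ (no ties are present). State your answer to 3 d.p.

Rank HR: 6, 1, 3, 2, 4, 5
Rank VO₂max: 1, 5, 4, 3, 2, 6
d = rank(HR) − rank(VO₂max): 5, -4, -1, -1, 2, -1; Σd² = 48
ρ = 1 − 6Σd² / [n(n²−1)] = 1 − 6×48 / (6×35) = 1 − 288/210 ≈ -0.371

-0.371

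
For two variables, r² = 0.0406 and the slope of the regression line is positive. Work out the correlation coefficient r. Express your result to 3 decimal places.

0.201

|r| = √0.0406 = 0.201
The association is positive, so r = 0.201.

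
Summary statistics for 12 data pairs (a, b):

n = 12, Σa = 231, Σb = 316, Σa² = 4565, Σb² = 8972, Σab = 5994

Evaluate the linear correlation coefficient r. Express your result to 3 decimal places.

r = (nΣab − ΣaΣb) / √[(nΣa² − (Σa)²)(nΣb² − (Σb)²)]
Numerator: 12×5994 − 231×316 = -1068
Denominator: √[(54780 − 53361)(107664 − 99856)] = √[1419 × 7808] = 3328.5961
r = -1068 / 3328.5961 ≈ -0.321

-0.321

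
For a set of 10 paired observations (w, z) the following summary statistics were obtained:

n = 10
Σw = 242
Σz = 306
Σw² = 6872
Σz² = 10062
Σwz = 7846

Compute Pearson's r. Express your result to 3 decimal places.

r = (nΣwz − ΣwΣz) / √[(nΣw² − (Σw)²)(nΣz² − (Σz)²)]
Numerator: 10×7846 − 242×306 = 4408
Denominator: √[(68720 − 58564)(100620 − 93636)] = √[10156 × 6984] = 8421.9656
r = 4408 / 8421.9656 ≈ 0.523

0.523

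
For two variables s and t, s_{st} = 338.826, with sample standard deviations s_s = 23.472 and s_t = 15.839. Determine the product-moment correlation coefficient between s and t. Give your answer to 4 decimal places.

0.9114

r = Cov(s,t) / (s_s · s_t) = 338.826 / (23.472 × 15.839)
  = 338.826 / 371.7730 ≈ 0.9114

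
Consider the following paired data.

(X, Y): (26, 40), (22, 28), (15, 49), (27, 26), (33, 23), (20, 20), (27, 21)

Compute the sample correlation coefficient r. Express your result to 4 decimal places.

n = 7, ΣX = 170, ΣY = 207, ΣX² = 4332, ΣY² = 6831, ΣXY = 4819
nΣXY − ΣXΣY = 33733 − 35190 = -1457
nΣX² − (ΣX)² = 30324 − 28900 = 1424; nΣY² − (ΣY)² = 47817 − 42849 = 4968
r = -1457 / √(1424 × 4968) = -1457 / 2659.7804 ≈ -0.5478

-0.5478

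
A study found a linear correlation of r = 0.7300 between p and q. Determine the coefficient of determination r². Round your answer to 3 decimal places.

0.533

r² = (0.7300)² = 0.533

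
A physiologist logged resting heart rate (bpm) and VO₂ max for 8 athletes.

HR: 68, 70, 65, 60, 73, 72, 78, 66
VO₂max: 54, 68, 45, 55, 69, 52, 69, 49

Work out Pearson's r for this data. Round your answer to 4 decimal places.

n = 8, Σx = 552, Σy = 461, Σx² = 38302, Σy² = 27217, Σxy = 32054
nΣxy − ΣxΣy = 256432 − 254472 = 1960
nΣx² − (Σx)² = 306416 − 304704 = 1712; nΣy² − (Σy)² = 217736 − 212521 = 5215
r = 1960 / √(1712 × 5215) = 1960 / 2987.9893 ≈ 0.6560

0.6560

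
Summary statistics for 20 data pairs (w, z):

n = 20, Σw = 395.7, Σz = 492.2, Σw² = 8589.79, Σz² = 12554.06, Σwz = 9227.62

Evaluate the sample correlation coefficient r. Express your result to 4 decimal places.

r = (nΣwz − ΣwΣz) / √[(nΣw² − (Σw)²)(nΣz² − (Σz)²)]
Numerator: 20×9227.62 − 395.7×492.2 = -10211.14
Denominator: √[(171795.8 − 156578.49)(251081.2 − 242260.84)] = √[15217.31 × 8820.36] = 11585.4285
r = -10211.14 / 11585.4285 ≈ -0.8814

-0.8814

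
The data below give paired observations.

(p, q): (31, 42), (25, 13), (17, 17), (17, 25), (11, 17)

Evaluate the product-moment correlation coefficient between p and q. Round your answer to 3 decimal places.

n = 5, Σp = 101, Σq = 114, Σp² = 2285, Σq² = 3136, Σpq = 2528
nΣpq − ΣpΣq = 12640 − 11514 = 1126
nΣp² − (Σp)² = 11425 − 10201 = 1224; nΣq² − (Σq)² = 15680 − 12996 = 2684
r = 1126 / √(1224 × 2684) = 1126 / 1812.5165 ≈ 0.621

0.621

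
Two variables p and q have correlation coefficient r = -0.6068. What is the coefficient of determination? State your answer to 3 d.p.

0.368

r² = (-0.6068)² = 0.368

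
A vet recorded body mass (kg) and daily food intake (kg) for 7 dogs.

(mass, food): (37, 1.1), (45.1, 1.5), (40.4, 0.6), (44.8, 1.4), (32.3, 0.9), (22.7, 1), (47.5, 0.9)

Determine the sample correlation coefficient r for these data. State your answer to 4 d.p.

n = 7, Σx = 269.8, Σy = 7.4, Σx² = 10857.04, Σy² = 8.4, Σxy = 289.83
nΣxy − ΣxΣy = 2028.81 − 1996.52 = 32.29
nΣx² − (Σx)² = 75999.28 − 72792.04 = 3207.24; nΣy² − (Σy)² = 58.8 − 54.76 = 4.04
r = 32.29 / √(3207.24 × 4.04) = 32.29 / 113.8299 ≈ 0.2837

0.2837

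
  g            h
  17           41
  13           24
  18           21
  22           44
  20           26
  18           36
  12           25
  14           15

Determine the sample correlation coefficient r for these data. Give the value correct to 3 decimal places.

n = 8, Σg = 134, Σh = 232, Σg² = 2330, Σh² = 7456, Σgh = 4033
nΣgh − ΣgΣh = 32264 − 31088 = 1176
nΣg² − (Σg)² = 18640 − 17956 = 684; nΣh² − (Σh)² = 59648 − 53824 = 5824
r = 1176 / √(684 × 5824) = 1176 / 1995.8998 ≈ 0.589

0.589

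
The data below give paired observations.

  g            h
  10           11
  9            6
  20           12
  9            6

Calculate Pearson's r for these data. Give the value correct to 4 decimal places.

n = 4, Σg = 48, Σh = 35, Σg² = 662, Σh² = 337, Σgh = 458
nΣgh − ΣgΣh = 1832 − 1680 = 152
nΣg² − (Σg)² = 2648 − 2304 = 344; nΣh² − (Σh)² = 1348 − 1225 = 123
r = 152 / √(344 × 123) = 152 / 205.6988 ≈ 0.7389

0.7389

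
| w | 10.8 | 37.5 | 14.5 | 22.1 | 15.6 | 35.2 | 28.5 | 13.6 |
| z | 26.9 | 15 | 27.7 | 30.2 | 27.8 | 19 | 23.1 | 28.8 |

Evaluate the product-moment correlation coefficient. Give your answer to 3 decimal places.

n = 8, Σw = 177.8, Σz = 198.5, Σw² = 4701.16, Σz² = 5124.83, Σwz = 4074.6
nΣwz − ΣwΣz = 32596.8 − 35293.3 = -2696.5
nΣw² − (Σw)² = 37609.28 − 31612.84 = 5996.44; nΣz² − (Σz)² = 40998.64 − 39402.25 = 1596.39
r = -2696.5 / √(5996.44 × 1596.39) = -2696.5 / 3093.9710 ≈ -0.872

-0.872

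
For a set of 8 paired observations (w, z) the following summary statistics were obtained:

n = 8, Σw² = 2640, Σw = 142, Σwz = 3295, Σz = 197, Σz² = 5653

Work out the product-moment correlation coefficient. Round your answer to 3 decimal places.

-0.652

r = (nΣwz − ΣwΣz) / √[(nΣw² − (Σw)²)(nΣz² − (Σz)²)]
Numerator: 8×3295 − 142×197 = -1614
Denominator: √[(21120 − 20164)(45224 − 38809)] = √[956 × 6415] = 2476.4370
r = -1614 / 2476.4370 ≈ -0.652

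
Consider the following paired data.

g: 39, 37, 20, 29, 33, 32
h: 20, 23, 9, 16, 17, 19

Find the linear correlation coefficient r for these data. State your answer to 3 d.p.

0.939

n = 6, Σg = 190, Σh = 104, Σg² = 6244, Σh² = 1916, Σgh = 3444
nΣgh − ΣgΣh = 20664 − 19760 = 904
nΣg² − (Σg)² = 37464 − 36100 = 1364; nΣh² − (Σh)² = 11496 − 10816 = 680
r = 904 / √(1364 × 680) = 904 / 963.0784 ≈ 0.939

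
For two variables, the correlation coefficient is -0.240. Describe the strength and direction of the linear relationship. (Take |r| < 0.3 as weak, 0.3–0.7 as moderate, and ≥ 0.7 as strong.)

r = -0.240 < 0 so the relationship is negative.
|r| = 0.240, which falls in the weak range.

weak negative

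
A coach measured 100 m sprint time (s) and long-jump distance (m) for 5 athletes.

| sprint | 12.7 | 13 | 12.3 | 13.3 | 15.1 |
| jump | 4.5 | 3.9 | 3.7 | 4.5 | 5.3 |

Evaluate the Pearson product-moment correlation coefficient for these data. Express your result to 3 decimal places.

0.888

n = 5, Σx = 66.4, Σy = 21.9, Σx² = 886.48, Σy² = 97.49, Σxy = 293.24
nΣxy − ΣxΣy = 1466.2 − 1454.16 = 12.04
nΣx² − (Σx)² = 4432.4 − 4408.96 = 23.44; nΣy² − (Σy)² = 487.45 − 479.61 = 7.84
r = 12.04 / √(23.44 × 7.84) = 12.04 / 13.5562 ≈ 0.888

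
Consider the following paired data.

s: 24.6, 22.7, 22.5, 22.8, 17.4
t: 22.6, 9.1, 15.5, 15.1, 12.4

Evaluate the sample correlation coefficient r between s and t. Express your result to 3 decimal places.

n = 5, Σs = 110, Σt = 74.7, Σs² = 2449.3, Σt² = 1215.59, Σst = 1671.32
nΣst − ΣsΣt = 8356.6 − 8217 = 139.6
nΣs² − (Σs)² = 12246.5 − 12100 = 146.5; nΣt² − (Σt)² = 6077.95 − 5580.09 = 497.86
r = 139.6 / √(146.5 × 497.86) = 139.6 / 270.0676 ≈ 0.517

0.517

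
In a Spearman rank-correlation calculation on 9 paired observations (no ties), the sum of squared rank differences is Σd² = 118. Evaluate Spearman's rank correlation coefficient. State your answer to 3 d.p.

ρ = 1 − 6Σd² / [n(n²−1)] = 1 − 6×118 / (9×80)
  = 1 − 708/720 = 1 − 0.9833 ≈ 0.017

0.017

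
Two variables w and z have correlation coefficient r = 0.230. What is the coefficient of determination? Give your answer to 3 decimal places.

0.053

r² = (0.230)² = 0.053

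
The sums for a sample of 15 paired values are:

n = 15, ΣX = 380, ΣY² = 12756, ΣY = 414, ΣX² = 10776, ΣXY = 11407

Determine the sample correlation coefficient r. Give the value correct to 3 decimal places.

0.743

r = (nΣXY − ΣXΣY) / √[(nΣX² − (ΣX)²)(nΣY² − (ΣY)²)]
Numerator: 15×11407 − 380×414 = 13785
Denominator: √[(161640 − 144400)(191340 − 171396)] = √[17240 × 19944] = 18542.7765
r = 13785 / 18542.7765 ≈ 0.743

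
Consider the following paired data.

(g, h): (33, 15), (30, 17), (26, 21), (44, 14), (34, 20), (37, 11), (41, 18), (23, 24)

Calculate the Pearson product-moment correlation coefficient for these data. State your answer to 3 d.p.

-0.699

n = 8, Σg = 268, Σh = 140, Σg² = 9336, Σh² = 2572, Σgh = 4544
nΣgh − ΣgΣh = 36352 − 37520 = -1168
nΣg² − (Σg)² = 74688 − 71824 = 2864; nΣh² − (Σh)² = 20576 − 19600 = 976
r = -1168 / √(2864 × 976) = -1168 / 1671.9043 ≈ -0.699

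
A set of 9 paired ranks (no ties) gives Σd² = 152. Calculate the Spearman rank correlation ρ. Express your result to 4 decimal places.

-0.2667

ρ = 1 − 6Σd² / [n(n²−1)] = 1 − 6×152 / (9×80)
  = 1 − 912/720 = 1 − 1.26667 ≈ -0.2667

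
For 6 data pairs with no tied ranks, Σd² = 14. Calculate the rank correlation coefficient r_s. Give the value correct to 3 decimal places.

ρ = 1 − 6Σd² / [n(n²−1)] = 1 − 6×14 / (6×35)
  = 1 − 84/210 = 1 − 0.4000 ≈ 0.600

0.600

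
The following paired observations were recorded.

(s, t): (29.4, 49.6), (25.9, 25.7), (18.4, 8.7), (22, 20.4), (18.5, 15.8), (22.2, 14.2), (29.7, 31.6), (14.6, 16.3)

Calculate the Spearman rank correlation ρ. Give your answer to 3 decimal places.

Rank s: 7, 6, 2, 4, 3, 5, 8, 1
Rank t: 8, 6, 1, 5, 3, 2, 7, 4
d = rank(s) − rank(t): -1, 0, 1, -1, 0, 3, 1, -3; Σd² = 22
ρ = 1 − 6Σd² / [n(n²−1)] = 1 − 6×22 / (8×63) = 1 − 132/504 ≈ 0.738

0.738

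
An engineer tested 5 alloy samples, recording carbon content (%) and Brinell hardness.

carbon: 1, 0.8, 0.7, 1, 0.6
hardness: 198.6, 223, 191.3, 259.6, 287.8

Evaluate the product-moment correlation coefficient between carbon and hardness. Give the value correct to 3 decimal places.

-0.281

n = 5, Σx = 4.1, Σy = 1160.3, Σx² = 3.49, Σy² = 275987.65, Σxy = 943.19
nΣxy − ΣxΣy = 4715.95 − 4757.23 = -41.28
nΣx² − (Σx)² = 17.45 − 16.81 = 0.64; nΣy² − (Σy)² = 1379938.25 − 1346296.09 = 33642.16
r = -41.28 / √(0.64 × 33642.16) = -41.28 / 146.7344 ≈ -0.281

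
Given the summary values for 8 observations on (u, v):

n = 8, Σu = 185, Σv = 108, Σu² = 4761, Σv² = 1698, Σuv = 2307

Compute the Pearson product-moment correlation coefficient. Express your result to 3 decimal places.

-0.560

r = (nΣuv − ΣuΣv) / √[(nΣu² − (Σu)²)(nΣv² − (Σv)²)]
Numerator: 8×2307 − 185×108 = -1524
Denominator: √[(38088 − 34225)(13584 − 11664)] = √[3863 × 1920] = 2723.4096
r = -1524 / 2723.4096 ≈ -0.560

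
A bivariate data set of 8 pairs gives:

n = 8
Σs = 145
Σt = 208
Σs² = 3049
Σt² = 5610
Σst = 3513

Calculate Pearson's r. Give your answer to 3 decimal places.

r = (nΣst − ΣsΣt) / √[(nΣs² − (Σs)²)(nΣt² − (Σt)²)]
Numerator: 8×3513 − 145×208 = -2056
Denominator: √[(24392 − 21025)(44880 − 43264)] = √[3367 × 1616] = 2332.6106
r = -2056 / 2332.6106 ≈ -0.881

-0.881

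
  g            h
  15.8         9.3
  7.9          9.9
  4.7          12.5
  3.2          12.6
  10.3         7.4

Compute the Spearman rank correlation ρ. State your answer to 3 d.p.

-0.900

Rank g: 5, 3, 2, 1, 4
Rank h: 2, 3, 4, 5, 1
d = rank(g) − rank(h): 3, 0, -2, -4, 3; Σd² = 38
ρ = 1 − 6Σd² / [n(n²−1)] = 1 − 6×38 / (5×24) = 1 − 228/120 ≈ -0.900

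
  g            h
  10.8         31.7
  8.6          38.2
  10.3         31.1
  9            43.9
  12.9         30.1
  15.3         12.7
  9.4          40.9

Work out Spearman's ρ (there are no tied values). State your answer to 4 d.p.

-0.8571

Rank g: 5, 1, 4, 2, 6, 7, 3
Rank h: 4, 5, 3, 7, 2, 1, 6
d = rank(g) − rank(h): 1, -4, 1, -5, 4, 6, -3; Σd² = 104
ρ = 1 − 6Σd² / [n(n²−1)] = 1 − 6×104 / (7×48) = 1 − 624/336 ≈ -0.8571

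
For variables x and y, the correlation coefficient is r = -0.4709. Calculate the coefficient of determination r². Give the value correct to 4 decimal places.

r² = (-0.4709)² = 0.2217

0.2217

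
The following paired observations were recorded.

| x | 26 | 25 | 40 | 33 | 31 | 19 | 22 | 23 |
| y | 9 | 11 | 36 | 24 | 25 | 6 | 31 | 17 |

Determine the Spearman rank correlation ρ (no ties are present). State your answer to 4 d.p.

Rank x: 5, 4, 8, 7, 6, 1, 2, 3
Rank y: 2, 3, 8, 5, 6, 1, 7, 4
d = rank(x) − rank(y): 3, 1, 0, 2, 0, 0, -5, -1; Σd² = 40
ρ = 1 − 6Σd² / [n(n²−1)] = 1 − 6×40 / (8×63) = 1 − 240/504 ≈ 0.5238

0.5238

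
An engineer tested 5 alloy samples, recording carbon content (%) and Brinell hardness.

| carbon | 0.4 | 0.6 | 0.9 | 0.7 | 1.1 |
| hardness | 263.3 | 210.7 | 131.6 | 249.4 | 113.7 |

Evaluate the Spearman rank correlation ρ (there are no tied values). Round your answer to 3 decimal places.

Rank carbon: 1, 2, 4, 3, 5
Rank hardness: 5, 3, 2, 4, 1
d = rank(carbon) − rank(hardness): -4, -1, 2, -1, 4; Σd² = 38
ρ = 1 − 6Σd² / [n(n²−1)] = 1 − 6×38 / (5×24) = 1 − 228/120 ≈ -0.900

-0.900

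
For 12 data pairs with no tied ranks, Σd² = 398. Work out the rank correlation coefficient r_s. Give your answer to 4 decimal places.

-0.3916

ρ = 1 − 6Σd² / [n(n²−1)] = 1 − 6×398 / (12×143)
  = 1 − 2388/1716 = 1 − 1.39161 ≈ -0.3916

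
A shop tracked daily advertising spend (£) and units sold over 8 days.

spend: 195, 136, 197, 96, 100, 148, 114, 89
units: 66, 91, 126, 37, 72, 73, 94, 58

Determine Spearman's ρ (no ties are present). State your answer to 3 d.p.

0.643

Rank spend: 7, 5, 8, 2, 3, 6, 4, 1
Rank units: 3, 6, 8, 1, 4, 5, 7, 2
d = rank(spend) − rank(units): 4, -1, 0, 1, -1, 1, -3, -1; Σd² = 30
ρ = 1 − 6Σd² / [n(n²−1)] = 1 − 6×30 / (8×63) = 1 − 180/504 ≈ 0.643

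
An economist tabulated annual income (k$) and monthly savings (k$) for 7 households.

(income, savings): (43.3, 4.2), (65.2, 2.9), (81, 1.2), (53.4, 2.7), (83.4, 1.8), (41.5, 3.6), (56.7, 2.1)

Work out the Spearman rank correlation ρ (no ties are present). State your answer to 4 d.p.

-0.8214

Rank income: 2, 5, 6, 3, 7, 1, 4
Rank savings: 7, 5, 1, 4, 2, 6, 3
d = rank(income) − rank(savings): -5, 0, 5, -1, 5, -5, 1; Σd² = 102
ρ = 1 − 6Σd² / [n(n²−1)] = 1 − 6×102 / (7×48) = 1 − 612/336 ≈ -0.8214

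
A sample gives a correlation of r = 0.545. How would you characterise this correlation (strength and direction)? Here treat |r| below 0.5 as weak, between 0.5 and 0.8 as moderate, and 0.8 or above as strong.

r = 0.545 > 0 so the relationship is positive.
|r| = 0.545, which falls in the moderate range.

moderate positive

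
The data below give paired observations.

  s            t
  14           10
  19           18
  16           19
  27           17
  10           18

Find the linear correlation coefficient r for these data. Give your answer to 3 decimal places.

n = 5, Σs = 86, Σt = 82, Σs² = 1642, Σt² = 1398, Σst = 1425
nΣst − ΣsΣt = 7125 − 7052 = 73
nΣs² − (Σs)² = 8210 − 7396 = 814; nΣt² − (Σt)² = 6990 − 6724 = 266
r = 73 / √(814 × 266) = 73 / 465.3214 ≈ 0.157

0.157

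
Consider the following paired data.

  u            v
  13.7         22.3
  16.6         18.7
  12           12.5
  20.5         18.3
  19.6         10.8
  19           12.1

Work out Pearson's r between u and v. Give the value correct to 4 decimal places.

n = 6, Σu = 101.4, Σv = 94.7, Σu² = 1772.66, Σv² = 1601.17, Σuv = 1582.66
nΣuv − ΣuΣv = 9495.96 − 9602.58 = -106.62
nΣu² − (Σu)² = 10635.96 − 10281.96 = 354; nΣv² − (Σv)² = 9607.02 − 8968.09 = 638.93
r = -106.62 / √(354 × 638.93) = -106.62 / 475.5851 ≈ -0.2242

-0.2242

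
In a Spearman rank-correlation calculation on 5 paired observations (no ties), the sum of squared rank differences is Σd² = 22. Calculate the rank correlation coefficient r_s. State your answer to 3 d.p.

ρ = 1 − 6Σd² / [n(n²−1)] = 1 − 6×22 / (5×24)
  = 1 − 132/120 = 1 − 1.1000 ≈ -0.100

-0.100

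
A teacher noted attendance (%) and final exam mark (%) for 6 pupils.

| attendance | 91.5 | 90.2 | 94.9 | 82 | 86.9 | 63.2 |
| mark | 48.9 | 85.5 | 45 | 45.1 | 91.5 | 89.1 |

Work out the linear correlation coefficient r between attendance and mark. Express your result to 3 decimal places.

n = 6, Σx = 508.7, Σy = 405.1, Σx² = 43784.15, Σy² = 30071.53, Σxy = 33737.62
nΣxy − ΣxΣy = 202425.72 − 206074.37 = -3648.65
nΣx² − (Σx)² = 262704.9 − 258775.69 = 3929.21; nΣy² − (Σy)² = 180429.18 − 164106.01 = 16323.17
r = -3648.65 / √(3929.21 × 16323.17) = -3648.65 / 8008.5681 ≈ -0.456

-0.456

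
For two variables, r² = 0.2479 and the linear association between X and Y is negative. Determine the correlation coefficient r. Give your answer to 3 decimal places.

-0.498

|r| = √0.2479 = 0.498
The association is negative, so r = −0.498.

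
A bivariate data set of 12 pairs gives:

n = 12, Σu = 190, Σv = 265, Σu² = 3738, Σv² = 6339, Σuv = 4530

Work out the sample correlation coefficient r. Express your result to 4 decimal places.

r = (nΣuv − ΣuΣv) / √[(nΣu² − (Σu)²)(nΣv² − (Σv)²)]
Numerator: 12×4530 − 190×265 = 4010
Denominator: √[(44856 − 36100)(76068 − 70225)] = √[8756 × 5843] = 7152.7133
r = 4010 / 7152.7133 ≈ 0.5606

0.5606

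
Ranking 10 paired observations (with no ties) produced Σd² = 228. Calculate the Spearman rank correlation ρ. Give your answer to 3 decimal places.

ρ = 1 − 6Σd² / [n(n²−1)] = 1 − 6×228 / (10×99)
  = 1 − 1368/990 = 1 − 1.3818 ≈ -0.382

-0.382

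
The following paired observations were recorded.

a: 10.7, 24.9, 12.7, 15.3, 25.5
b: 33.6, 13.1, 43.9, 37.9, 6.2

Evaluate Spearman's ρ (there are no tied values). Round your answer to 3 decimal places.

-0.700

Rank a: 1, 4, 2, 3, 5
Rank b: 3, 2, 5, 4, 1
d = rank(a) − rank(b): -2, 2, -3, -1, 4; Σd² = 34
ρ = 1 − 6Σd² / [n(n²−1)] = 1 − 6×34 / (5×24) = 1 − 204/120 ≈ -0.700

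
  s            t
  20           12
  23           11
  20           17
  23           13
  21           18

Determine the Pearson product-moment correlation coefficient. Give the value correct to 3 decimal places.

n = 5, Σs = 107, Σt = 71, Σs² = 2299, Σt² = 1047, Σst = 1510
nΣst − ΣsΣt = 7550 − 7597 = -47
nΣs² − (Σs)² = 11495 − 11449 = 46; nΣt² − (Σt)² = 5235 − 5041 = 194
r = -47 / √(46 × 194) = -47 / 94.4669 ≈ -0.498

-0.498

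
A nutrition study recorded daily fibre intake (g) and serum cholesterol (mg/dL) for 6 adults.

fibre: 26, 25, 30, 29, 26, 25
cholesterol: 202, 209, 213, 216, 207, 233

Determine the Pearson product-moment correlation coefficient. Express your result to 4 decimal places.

n = 6, Σx = 161, Σy = 1280, Σx² = 4343, Σy² = 273648, Σxy = 34338
nΣxy − ΣxΣy = 206028 − 206080 = -52
nΣx² − (Σx)² = 26058 − 25921 = 137; nΣy² − (Σy)² = 1641888 − 1638400 = 3488
r = -52 / √(137 × 3488) = -52 / 691.2713 ≈ -0.0752

-0.0752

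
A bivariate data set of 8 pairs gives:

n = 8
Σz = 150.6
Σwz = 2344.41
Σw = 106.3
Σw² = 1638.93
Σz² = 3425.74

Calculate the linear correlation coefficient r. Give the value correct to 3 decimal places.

r = (nΣwz − ΣwΣz) / √[(nΣw² − (Σw)²)(nΣz² − (Σz)²)]
Numerator: 8×2344.41 − 106.3×150.6 = 2746.5
Denominator: √[(13111.44 − 11299.69)(27405.92 − 22680.36)] = √[1811.75 × 4725.56] = 2926.0098
r = 2746.5 / 2926.0098 ≈ 0.939

0.939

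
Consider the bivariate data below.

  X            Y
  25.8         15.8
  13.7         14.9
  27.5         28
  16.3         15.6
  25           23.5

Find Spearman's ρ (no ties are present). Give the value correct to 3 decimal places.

Rank X: 4, 1, 5, 2, 3
Rank Y: 3, 1, 5, 2, 4
d = rank(X) − rank(Y): 1, 0, 0, 0, -1; Σd² = 2
ρ = 1 − 6Σd² / [n(n²−1)] = 1 − 6×2 / (5×24) = 1 − 12/120 ≈ 0.900

0.900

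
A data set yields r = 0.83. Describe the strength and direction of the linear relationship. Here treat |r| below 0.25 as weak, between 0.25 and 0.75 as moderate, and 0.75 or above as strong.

strong positive

r = 0.83 > 0 so the relationship is positive.
|r| = 0.83, which falls in the strong range.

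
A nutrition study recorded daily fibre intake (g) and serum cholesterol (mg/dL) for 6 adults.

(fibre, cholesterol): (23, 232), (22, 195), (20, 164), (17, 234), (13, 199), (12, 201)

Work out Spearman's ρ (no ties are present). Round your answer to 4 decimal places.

-0.0857

Rank fibre: 6, 5, 4, 3, 2, 1
Rank cholesterol: 5, 2, 1, 6, 3, 4
d = rank(fibre) − rank(cholesterol): 1, 3, 3, -3, -1, -3; Σd² = 38
ρ = 1 − 6Σd² / [n(n²−1)] = 1 − 6×38 / (6×35) = 1 − 228/210 ≈ -0.0857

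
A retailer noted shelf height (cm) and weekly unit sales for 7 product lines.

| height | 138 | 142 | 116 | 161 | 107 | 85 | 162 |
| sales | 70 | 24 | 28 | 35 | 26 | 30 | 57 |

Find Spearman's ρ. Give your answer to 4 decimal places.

Rank height: 4, 5, 3, 6, 2, 1, 7
Rank sales: 7, 1, 3, 5, 2, 4, 6
d = rank(height) − rank(sales): -3, 4, 0, 1, 0, -3, 1; Σd² = 36
ρ = 1 − 6Σd² / [n(n²−1)] = 1 − 6×36 / (7×48) = 1 − 216/336 ≈ 0.3571

0.3571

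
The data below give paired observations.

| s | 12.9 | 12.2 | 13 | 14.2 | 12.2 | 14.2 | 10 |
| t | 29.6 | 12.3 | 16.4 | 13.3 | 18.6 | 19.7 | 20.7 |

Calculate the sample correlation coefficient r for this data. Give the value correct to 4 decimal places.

-0.1462

n = 7, Σs = 88.7, Σt = 130.6, Σs² = 1136.37, Σt² = 2635.84, Σst = 1647.62
nΣst − ΣsΣt = 11533.34 − 11584.22 = -50.88
nΣs² − (Σs)² = 7954.59 − 7867.69 = 86.9; nΣt² − (Σt)² = 18450.88 − 17056.36 = 1394.52
r = -50.88 / √(86.9 × 1394.52) = -50.88 / 348.1146 ≈ -0.1462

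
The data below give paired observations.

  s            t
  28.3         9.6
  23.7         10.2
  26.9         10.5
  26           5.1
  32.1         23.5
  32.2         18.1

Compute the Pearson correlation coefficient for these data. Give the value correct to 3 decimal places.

0.827

n = 6, Σs = 169.2, Σt = 77, Σs² = 4829.44, Σt² = 1212.32, Σst = 2265.64
nΣst − ΣsΣt = 13593.84 − 13028.4 = 565.44
nΣs² − (Σs)² = 28976.64 − 28628.64 = 348; nΣt² − (Σt)² = 7273.92 − 5929 = 1344.92
r = 565.44 / √(348 × 1344.92) = 565.44 / 684.1288 ≈ 0.827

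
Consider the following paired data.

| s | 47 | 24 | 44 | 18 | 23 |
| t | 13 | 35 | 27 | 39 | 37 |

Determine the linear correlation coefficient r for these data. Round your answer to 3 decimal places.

n = 5, Σs = 156, Σt = 151, Σs² = 5574, Σt² = 5013, Σst = 4192
nΣst − ΣsΣt = 20960 − 23556 = -2596
nΣs² − (Σs)² = 27870 − 24336 = 3534; nΣt² − (Σt)² = 25065 − 22801 = 2264
r = -2596 / √(3534 × 2264) = -2596 / 2828.5997 ≈ -0.918

-0.918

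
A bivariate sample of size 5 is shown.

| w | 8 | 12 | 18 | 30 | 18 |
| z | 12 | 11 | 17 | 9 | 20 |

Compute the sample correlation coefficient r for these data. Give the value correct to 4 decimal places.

n = 5, Σw = 86, Σz = 69, Σw² = 1756, Σz² = 1035, Σwz = 1164
nΣwz − ΣwΣz = 5820 − 5934 = -114
nΣw² − (Σw)² = 8780 − 7396 = 1384; nΣz² − (Σz)² = 5175 − 4761 = 414
r = -114 / √(1384 × 414) = -114 / 756.9518 ≈ -0.1506

-0.1506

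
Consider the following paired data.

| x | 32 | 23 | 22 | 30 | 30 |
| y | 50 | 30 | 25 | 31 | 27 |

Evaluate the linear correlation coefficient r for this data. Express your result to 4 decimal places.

n = 5, Σx = 137, Σy = 163, Σx² = 3837, Σy² = 5715, Σxy = 4580
nΣxy − ΣxΣy = 22900 − 22331 = 569
nΣx² − (Σx)² = 19185 − 18769 = 416; nΣy² − (Σy)² = 28575 − 26569 = 2006
r = 569 / √(416 × 2006) = 569 / 913.5075 ≈ 0.6229

0.6229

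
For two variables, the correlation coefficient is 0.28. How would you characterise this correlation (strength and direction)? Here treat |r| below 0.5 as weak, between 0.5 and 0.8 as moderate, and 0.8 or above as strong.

weak positive

r = 0.28 > 0 so the relationship is positive.
|r| = 0.28, which falls in the weak range.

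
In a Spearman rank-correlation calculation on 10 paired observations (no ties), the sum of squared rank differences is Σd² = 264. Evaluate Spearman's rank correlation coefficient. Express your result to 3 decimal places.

ρ = 1 − 6Σd² / [n(n²−1)] = 1 − 6×264 / (10×99)
  = 1 − 1584/990 = 1 − 1.6000 ≈ -0.600

-0.600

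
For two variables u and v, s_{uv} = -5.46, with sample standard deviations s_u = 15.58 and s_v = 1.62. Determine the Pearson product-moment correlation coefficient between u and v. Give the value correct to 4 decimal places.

-0.2163

r = Cov(u,v) / (s_u · s_v) = -5.46 / (15.58 × 1.62)
  = -5.46 / 25.2396 ≈ -0.2163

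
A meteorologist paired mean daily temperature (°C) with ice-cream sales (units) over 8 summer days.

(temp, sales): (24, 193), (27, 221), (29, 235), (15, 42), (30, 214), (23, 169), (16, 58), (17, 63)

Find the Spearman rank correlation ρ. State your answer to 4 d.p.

0.9286

Rank temp: 5, 6, 7, 1, 8, 4, 2, 3
Rank sales: 5, 7, 8, 1, 6, 4, 2, 3
d = rank(temp) − rank(sales): 0, -1, -1, 0, 2, 0, 0, 0; Σd² = 6
ρ = 1 − 6Σd² / [n(n²−1)] = 1 − 6×6 / (8×63) = 1 − 36/504 ≈ 0.9286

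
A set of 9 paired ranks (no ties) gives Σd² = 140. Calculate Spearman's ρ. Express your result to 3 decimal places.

ρ = 1 − 6Σd² / [n(n²−1)] = 1 − 6×140 / (9×80)
  = 1 − 840/720 = 1 − 1.1667 ≈ -0.167

-0.167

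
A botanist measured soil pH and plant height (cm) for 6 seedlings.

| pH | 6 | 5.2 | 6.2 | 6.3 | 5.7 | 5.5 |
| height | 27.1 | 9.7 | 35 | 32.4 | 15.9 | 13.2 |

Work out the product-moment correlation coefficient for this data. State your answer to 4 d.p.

n = 6, Σx = 34.9, Σy = 133.3, Σx² = 203.91, Σy² = 3530.31, Σxy = 797.39
nΣxy − ΣxΣy = 4784.34 − 4652.17 = 132.17
nΣx² − (Σx)² = 1223.46 − 1218.01 = 5.45; nΣy² − (Σy)² = 21181.86 − 17768.89 = 3412.97
r = 132.17 / √(5.45 × 3412.97) = 132.17 / 136.3843 ≈ 0.9691

0.9691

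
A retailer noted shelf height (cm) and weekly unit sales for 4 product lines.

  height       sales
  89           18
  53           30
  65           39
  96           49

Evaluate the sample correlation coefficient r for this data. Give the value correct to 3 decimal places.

n = 4, Σx = 303, Σy = 136, Σx² = 24171, Σy² = 5146, Σxy = 10431
nΣxy − ΣxΣy = 41724 − 41208 = 516
nΣx² − (Σx)² = 96684 − 91809 = 4875; nΣy² − (Σy)² = 20584 − 18496 = 2088
r = 516 / √(4875 × 2088) = 516 / 3190.4545 ≈ 0.162

0.162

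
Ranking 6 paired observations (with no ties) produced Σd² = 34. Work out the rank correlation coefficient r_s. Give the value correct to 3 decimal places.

0.029

ρ = 1 − 6Σd² / [n(n²−1)] = 1 − 6×34 / (6×35)
  = 1 − 204/210 = 1 − 0.9714 ≈ 0.029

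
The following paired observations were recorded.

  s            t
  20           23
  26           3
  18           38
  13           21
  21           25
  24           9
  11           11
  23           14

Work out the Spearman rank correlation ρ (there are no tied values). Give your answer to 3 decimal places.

Rank s: 4, 8, 3, 2, 5, 7, 1, 6
Rank t: 6, 1, 8, 5, 7, 2, 3, 4
d = rank(s) − rank(t): -2, 7, -5, -3, -2, 5, -2, 2; Σd² = 124
ρ = 1 − 6Σd² / [n(n²−1)] = 1 − 6×124 / (8×63) = 1 − 744/504 ≈ -0.476

-0.476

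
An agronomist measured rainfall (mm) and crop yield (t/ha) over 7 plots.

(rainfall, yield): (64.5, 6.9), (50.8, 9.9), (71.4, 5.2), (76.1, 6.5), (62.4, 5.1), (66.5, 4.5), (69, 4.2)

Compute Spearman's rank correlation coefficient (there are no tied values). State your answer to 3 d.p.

Rank rainfall: 3, 1, 6, 7, 2, 4, 5
Rank yield: 6, 7, 4, 5, 3, 2, 1
d = rank(rainfall) − rank(yield): -3, -6, 2, 2, -1, 2, 4; Σd² = 74
ρ = 1 − 6Σd² / [n(n²−1)] = 1 − 6×74 / (7×48) = 1 − 444/336 ≈ -0.321

-0.321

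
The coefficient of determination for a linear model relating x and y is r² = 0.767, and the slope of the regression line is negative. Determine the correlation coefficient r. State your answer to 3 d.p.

-0.876

|r| = √0.767 = 0.876
The association is negative, so r = −0.876.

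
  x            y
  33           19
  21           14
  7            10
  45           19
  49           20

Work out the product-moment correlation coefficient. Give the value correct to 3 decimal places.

0.958

n = 5, Σx = 155, Σy = 82, Σx² = 6005, Σy² = 1418, Σxy = 2826
nΣxy − ΣxΣy = 14130 − 12710 = 1420
nΣx² − (Σx)² = 30025 − 24025 = 6000; nΣy² − (Σy)² = 7090 − 6724 = 366
r = 1420 / √(6000 × 366) = 1420 / 1481.8907 ≈ 0.958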